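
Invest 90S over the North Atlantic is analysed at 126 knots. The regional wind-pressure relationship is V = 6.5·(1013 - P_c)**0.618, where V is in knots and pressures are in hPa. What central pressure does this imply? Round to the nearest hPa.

892 hPa

ΔP = (V / 6.5)^(1/0.618) = (126/6.5)^1.618.
126/6.5 = 19.385; 19.385^1.618 ≈ 121.13 hPa.
P_c = 1013 − 121.13 = 891.87 ≈ 892 hPa.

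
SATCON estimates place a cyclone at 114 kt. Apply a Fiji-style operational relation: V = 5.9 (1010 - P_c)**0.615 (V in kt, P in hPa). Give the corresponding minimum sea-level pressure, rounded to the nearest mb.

ΔP = (V / 5.9)^(1/0.615) = (114/5.9)^1.626.
114/5.9 = 19.322; 19.322^1.626 ≈ 123.35 mb.
P_c = 1010 − 123.35 = 886.65 ≈ 887 mb.

887 mb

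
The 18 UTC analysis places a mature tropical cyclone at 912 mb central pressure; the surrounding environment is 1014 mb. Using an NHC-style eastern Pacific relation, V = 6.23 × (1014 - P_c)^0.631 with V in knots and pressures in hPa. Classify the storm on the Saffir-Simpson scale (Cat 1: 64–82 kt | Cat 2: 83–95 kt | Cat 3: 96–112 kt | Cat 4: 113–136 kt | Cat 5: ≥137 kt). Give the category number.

4

ΔP = 1014 − 912 = 102 mb.
V ≈ 6.23 × 102^0.631 = 6.23 × 18.51 ≈ 115 kt.
115 kt falls in the Category 4 band.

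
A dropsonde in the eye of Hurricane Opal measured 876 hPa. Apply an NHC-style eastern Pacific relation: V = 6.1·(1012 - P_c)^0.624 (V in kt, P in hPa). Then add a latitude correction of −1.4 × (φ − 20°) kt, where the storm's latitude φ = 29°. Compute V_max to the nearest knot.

118 kt

ΔP = 1012 − 876 = 136 hPa.
136^0.624 ≈ 21.445.
V ≈ 6.1 × 21.445 ≈ 130.8 kt.
Latitude correction: −1.4 × (29 − 20) = -12.6 kt.
Corrected V ≈ 118.2 kt → 118 kt.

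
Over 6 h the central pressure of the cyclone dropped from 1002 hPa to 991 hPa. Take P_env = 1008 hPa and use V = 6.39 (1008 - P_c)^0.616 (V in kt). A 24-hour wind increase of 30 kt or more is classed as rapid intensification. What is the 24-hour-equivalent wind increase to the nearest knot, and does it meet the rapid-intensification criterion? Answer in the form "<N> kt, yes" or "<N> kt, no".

69 kt, yes

V₁: ΔP = 6, V ≈ 6.39 × 6^0.616 ≈ 19.27 kt.
V₂: ΔP = 17, V ≈ 6.39 × 17^0.616 ≈ 36.60 kt.
ΔV over 6 h = 17.33 kt → 24 h equivalent = 17.33 × 24/6 ≈ 69.32 kt.
69 kt ≥ 30 kt ⇒ rapid intensification.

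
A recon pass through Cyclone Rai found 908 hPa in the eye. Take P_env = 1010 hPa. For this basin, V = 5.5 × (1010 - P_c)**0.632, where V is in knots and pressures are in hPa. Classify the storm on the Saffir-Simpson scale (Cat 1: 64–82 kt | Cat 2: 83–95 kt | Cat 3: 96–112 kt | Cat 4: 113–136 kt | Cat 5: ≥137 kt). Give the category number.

ΔP = 1010 − 908 = 102 hPa.
V ≈ 5.5 × 102^0.632 = 5.5 × 18.60 ≈ 102 kt.
102 kt falls in the Category 3 band.

3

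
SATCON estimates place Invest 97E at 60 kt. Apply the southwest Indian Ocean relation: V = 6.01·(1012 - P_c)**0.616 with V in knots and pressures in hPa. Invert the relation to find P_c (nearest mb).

970 mb

ΔP = (V / 6.01)^(1/0.616) = (60/6.01)^1.623.
60/6.01 = 9.983; 9.983^1.623 ≈ 41.90 mb.
P_c = 1012 − 41.90 = 970.10 ≈ 970 mb.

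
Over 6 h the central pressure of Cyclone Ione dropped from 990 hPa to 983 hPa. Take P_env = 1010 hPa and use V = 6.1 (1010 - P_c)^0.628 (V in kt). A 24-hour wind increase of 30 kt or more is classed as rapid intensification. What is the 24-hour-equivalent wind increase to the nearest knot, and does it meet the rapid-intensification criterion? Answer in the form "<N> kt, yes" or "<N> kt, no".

33 kt, yes

V₁: ΔP = 20, V ≈ 6.1 × 20^0.628 ≈ 40.03 kt.
V₂: ΔP = 27, V ≈ 6.1 × 27^0.628 ≈ 48.33 kt.
ΔV over 6 h = 8.30 kt → 24 h equivalent = 8.30 × 24/6 ≈ 33.20 kt.
33 kt ≥ 30 kt ⇒ rapid intensification.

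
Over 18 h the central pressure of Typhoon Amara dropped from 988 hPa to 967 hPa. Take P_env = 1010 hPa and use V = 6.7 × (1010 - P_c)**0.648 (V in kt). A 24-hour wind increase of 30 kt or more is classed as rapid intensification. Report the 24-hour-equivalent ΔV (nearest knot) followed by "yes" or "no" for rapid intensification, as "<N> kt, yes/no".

V₁: ΔP = 22, V ≈ 6.7 × 22^0.648 ≈ 49.66 kt.
V₂: ΔP = 43, V ≈ 6.7 × 43^0.648 ≈ 76.66 kt.
ΔV over 18 h = 27.00 kt → 24 h equivalent = 27.00 × 24/18 ≈ 36.00 kt.
36 kt ≥ 30 kt ⇒ rapid intensification.

36 kt, yes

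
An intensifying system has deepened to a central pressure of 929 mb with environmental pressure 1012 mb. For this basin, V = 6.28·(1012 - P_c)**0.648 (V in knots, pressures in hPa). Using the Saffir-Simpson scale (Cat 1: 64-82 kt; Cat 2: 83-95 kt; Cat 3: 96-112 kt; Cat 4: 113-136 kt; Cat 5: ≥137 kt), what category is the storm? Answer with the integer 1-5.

ΔP = 1012 − 929 = 83 mb.
V ≈ 6.28 × 83^0.648 = 6.28 × 17.52 ≈ 110 kt.
110 kt falls in the Category 3 band.

3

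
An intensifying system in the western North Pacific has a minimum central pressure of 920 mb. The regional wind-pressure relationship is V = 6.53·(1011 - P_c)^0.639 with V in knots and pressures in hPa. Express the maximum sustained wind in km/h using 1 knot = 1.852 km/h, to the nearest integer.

ΔP = 1011 − 920 = 91 mb.
V ≈ 6.53 × 91^0.639 = 6.53 × 17.858 ≈ 116.611 kt.
116.611 × 1.852 ≈ 215.96 km/h → 216 km/h.

216 km/h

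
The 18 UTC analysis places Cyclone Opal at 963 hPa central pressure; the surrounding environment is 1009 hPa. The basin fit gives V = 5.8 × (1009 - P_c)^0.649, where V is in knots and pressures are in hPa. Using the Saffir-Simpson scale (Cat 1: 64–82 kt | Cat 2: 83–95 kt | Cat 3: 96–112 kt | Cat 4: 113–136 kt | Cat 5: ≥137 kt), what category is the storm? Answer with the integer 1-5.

ΔP = 1009 − 963 = 46 hPa.
V ≈ 5.8 × 46^0.649 = 5.8 × 12.00 ≈ 70 kt.
70 kt falls in the Category 1 band.

1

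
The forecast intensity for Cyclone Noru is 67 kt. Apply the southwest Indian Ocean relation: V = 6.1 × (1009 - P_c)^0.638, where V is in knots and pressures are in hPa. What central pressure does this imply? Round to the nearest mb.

966 mb

ΔP = (V / 6.1)^(1/0.638) = (67/6.1)^1.567.
67/6.1 = 10.984; 10.984^1.567 ≈ 42.78 mb.
P_c = 1009 − 42.78 = 966.22 ≈ 966 mb.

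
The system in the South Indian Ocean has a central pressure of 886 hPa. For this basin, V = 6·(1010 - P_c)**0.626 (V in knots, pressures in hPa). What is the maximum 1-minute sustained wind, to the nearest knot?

123 kt

ΔP = 1010 − 886 = 124 hPa.
124^0.626 ≈ 20.440.
V ≈ 6 × 20.440 ≈ 122.6 kt.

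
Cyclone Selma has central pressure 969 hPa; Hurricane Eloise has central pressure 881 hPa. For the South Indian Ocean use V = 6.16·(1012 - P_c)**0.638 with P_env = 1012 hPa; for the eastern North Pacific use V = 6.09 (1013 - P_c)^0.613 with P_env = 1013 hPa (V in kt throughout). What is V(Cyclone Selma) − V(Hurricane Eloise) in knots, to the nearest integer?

-54 kt

Cyclone Selma: ΔP = 43; V ≈ 6.16 × 43^0.638 ≈ 67.88 kt.
Hurricane Eloise: ΔP = 132; V ≈ 6.09 × 132^0.613 ≈ 121.49 kt.
Difference ≈ 67.88 − 121.49 = -53.61 → -54 kt.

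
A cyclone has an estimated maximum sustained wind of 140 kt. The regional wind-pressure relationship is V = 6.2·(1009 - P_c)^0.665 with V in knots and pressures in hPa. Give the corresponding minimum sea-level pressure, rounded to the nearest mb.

900 mb

ΔP = (V / 6.2)^(1/0.665) = (140/6.2)^1.504.
140/6.2 = 22.581; 22.581^1.504 ≈ 108.57 mb.
P_c = 1009 − 108.57 = 900.43 ≈ 900 mb.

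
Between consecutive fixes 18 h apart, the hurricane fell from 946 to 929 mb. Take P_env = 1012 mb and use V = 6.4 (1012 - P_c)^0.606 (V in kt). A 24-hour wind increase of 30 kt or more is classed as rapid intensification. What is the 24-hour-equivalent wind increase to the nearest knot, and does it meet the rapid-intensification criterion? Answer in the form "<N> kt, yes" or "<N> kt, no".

16 kt, no

V₁: ΔP = 66, V ≈ 6.4 × 66^0.606 ≈ 81.06 kt.
V₂: ΔP = 83, V ≈ 6.4 × 83^0.606 ≈ 93.14 kt.
ΔV over 18 h = 12.08 kt → 24 h equivalent = 12.08 × 24/18 ≈ 16.11 kt.
16 kt < 30 kt ⇒ not rapid intensification.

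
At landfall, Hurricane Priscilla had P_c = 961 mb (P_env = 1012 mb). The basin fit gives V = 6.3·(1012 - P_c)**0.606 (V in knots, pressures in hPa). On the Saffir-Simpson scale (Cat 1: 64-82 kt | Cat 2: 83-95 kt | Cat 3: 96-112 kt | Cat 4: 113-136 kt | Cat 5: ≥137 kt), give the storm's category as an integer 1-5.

ΔP = 1012 − 961 = 51 mb.
V ≈ 6.3 × 51^0.606 = 6.3 × 10.83 ≈ 68 kt.
68 kt falls in the Category 1 band.

1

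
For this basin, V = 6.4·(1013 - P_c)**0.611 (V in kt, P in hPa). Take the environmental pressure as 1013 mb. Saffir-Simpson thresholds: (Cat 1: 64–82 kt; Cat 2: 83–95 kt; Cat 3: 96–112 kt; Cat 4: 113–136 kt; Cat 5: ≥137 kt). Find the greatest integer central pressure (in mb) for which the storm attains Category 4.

903 mb

Category 4 begins at V = 113 kt.
Required ΔP = (113/6.4)^(1/0.611) = 17.656^1.637 ≈ 109.84 mb.
P_c ≤ 1013 − 109.84 = 903.16, so the highest integer P_c is 903 mb.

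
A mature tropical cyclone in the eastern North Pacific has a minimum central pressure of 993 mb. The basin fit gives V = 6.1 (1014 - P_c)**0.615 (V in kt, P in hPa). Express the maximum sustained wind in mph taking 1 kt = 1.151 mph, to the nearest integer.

46 mph

ΔP = 1014 − 993 = 21 mb.
V ≈ 6.1 × 21^0.615 = 6.1 × 6.504 ≈ 39.673 kt.
39.673 × 1.151 ≈ 45.66 mph → 46 mph.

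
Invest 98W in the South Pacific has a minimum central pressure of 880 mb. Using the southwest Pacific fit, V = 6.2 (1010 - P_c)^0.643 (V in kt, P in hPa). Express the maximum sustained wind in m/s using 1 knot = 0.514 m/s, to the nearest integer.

ΔP = 1010 − 880 = 130 mb.
V ≈ 6.2 × 130^0.643 = 6.2 × 22.870 ≈ 141.794 kt.
141.794 × 0.514 ≈ 72.88 m/s → 73 m/s.

73 m/s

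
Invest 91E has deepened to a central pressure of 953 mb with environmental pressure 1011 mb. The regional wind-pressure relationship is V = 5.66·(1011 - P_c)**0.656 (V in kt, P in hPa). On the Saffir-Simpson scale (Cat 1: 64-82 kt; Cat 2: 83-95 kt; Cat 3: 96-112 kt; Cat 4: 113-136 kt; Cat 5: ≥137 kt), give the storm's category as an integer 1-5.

1

ΔP = 1011 − 953 = 58 mb.
V ≈ 5.66 × 58^0.656 = 5.66 × 14.35 ≈ 81 kt.
81 kt falls in the Category 1 band.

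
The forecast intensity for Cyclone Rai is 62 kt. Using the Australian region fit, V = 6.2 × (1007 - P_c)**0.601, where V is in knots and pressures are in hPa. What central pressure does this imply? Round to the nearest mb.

ΔP = (V / 6.2)^(1/0.601) = (62/6.2)^1.664.
62/6.2 = 10.000; 10.000^1.664 ≈ 46.12 mb.
P_c = 1007 − 46.12 = 960.88 ≈ 961 mb.

961 mb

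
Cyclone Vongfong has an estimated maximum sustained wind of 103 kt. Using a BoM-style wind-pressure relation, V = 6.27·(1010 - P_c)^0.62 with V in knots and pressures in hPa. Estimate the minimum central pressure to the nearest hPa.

ΔP = (V / 6.27)^(1/0.62) = (103/6.27)^1.613.
103/6.27 = 16.427; 16.427^1.613 ≈ 91.33 hPa.
P_c = 1010 − 91.33 = 918.67 ≈ 919 hPa.

919 hPa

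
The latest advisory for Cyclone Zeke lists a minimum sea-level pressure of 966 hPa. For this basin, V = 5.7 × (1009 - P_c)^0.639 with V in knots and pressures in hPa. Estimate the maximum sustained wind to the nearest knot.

63 kt

ΔP = 1009 − 966 = 43 hPa.
43^0.639 ≈ 11.061.
V ≈ 5.7 × 11.061 ≈ 63.0 kt.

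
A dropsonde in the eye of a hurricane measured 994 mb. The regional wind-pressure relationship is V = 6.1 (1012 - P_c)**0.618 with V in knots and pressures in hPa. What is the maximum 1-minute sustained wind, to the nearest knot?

36 kt

ΔP = 1012 − 994 = 18 mb.
18^0.618 ≈ 5.967.
V ≈ 6.1 × 5.967 ≈ 36.4 kt.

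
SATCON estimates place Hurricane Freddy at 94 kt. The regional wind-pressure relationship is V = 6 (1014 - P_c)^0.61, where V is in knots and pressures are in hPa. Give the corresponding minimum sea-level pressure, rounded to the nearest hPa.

923 hPa

ΔP = (V / 6)^(1/0.61) = (94/6)^1.639.
94/6 = 15.667; 15.667^1.639 ≈ 90.99 hPa.
P_c = 1014 − 90.99 = 923.01 ≈ 923 hPa.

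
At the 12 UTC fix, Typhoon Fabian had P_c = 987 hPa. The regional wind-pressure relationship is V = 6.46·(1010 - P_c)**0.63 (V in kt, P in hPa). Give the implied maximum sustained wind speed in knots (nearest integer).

ΔP = 1010 − 987 = 23 hPa.
23^0.63 ≈ 7.209.
V ≈ 6.46 × 7.209 ≈ 46.6 kt.

47 kt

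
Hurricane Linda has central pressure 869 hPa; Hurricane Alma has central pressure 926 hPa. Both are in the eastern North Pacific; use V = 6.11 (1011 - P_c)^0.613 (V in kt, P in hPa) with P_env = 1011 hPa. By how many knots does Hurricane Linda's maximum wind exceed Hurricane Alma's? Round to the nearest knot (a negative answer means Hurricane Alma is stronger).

34 kt

Hurricane Linda: ΔP = 142; V ≈ 6.11 × 142^0.613 ≈ 127.47 kt.
Hurricane Alma: ΔP = 85; V ≈ 6.11 × 85^0.613 ≈ 93.06 kt.
Difference ≈ 127.47 − 93.06 = 34.41 → 34 kt.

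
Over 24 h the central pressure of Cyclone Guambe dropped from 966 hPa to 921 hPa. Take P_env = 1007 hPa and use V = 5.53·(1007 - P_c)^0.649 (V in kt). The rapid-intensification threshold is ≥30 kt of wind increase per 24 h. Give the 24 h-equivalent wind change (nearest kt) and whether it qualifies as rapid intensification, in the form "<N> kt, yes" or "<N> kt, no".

V₁: ΔP = 41, V ≈ 5.53 × 41^0.649 ≈ 61.58 kt.
V₂: ΔP = 86, V ≈ 5.53 × 86^0.649 ≈ 99.59 kt.
ΔV over 24 h = 38.01 kt → 24 h equivalent = 38.01 × 24/24 ≈ 38.01 kt.
38 kt ≥ 30 kt ⇒ rapid intensification.

38 kt, yes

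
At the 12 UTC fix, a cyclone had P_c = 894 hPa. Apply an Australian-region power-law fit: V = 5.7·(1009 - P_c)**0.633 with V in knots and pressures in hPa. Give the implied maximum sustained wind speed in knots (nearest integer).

ΔP = 1009 − 894 = 115 hPa.
115^0.633 ≈ 20.157.
V ≈ 5.7 × 20.157 ≈ 114.9 kt.

115 kt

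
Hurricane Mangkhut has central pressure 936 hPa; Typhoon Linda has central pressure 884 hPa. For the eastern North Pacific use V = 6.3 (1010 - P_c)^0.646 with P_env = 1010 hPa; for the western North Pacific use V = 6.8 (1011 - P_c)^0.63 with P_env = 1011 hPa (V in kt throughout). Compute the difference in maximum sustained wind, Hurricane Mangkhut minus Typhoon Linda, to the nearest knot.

Hurricane Mangkhut: ΔP = 74; V ≈ 6.3 × 74^0.646 ≈ 101.59 kt.
Typhoon Linda: ΔP = 127; V ≈ 6.8 × 127^0.63 ≈ 143.85 kt.
Difference ≈ 101.59 − 143.85 = -42.26 → -42 kt.

-42 kt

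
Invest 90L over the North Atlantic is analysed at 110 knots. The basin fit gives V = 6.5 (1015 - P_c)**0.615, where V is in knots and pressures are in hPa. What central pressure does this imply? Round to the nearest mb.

ΔP = (V / 6.5)^(1/0.615) = (110/6.5)^1.626.
110/6.5 = 16.923; 16.923^1.626 ≈ 99.43 mb.
P_c = 1015 − 99.43 = 915.57 ≈ 916 mb.

916 mb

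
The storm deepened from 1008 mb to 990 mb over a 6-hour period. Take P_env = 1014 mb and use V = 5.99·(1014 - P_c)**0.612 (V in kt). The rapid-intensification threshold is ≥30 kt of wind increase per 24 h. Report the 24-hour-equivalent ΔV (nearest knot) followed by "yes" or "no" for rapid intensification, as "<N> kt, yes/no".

V₁: ΔP = 6, V ≈ 5.99 × 6^0.612 ≈ 17.93 kt.
V₂: ΔP = 24, V ≈ 5.99 × 24^0.612 ≈ 41.89 kt.
ΔV over 6 h = 23.96 kt → 24 h equivalent = 23.96 × 24/6 ≈ 95.84 kt.
96 kt ≥ 30 kt ⇒ rapid intensification.

96 kt, yes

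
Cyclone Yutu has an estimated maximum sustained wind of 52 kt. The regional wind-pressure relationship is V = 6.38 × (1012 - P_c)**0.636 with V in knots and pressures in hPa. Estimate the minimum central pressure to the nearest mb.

ΔP = (V / 6.38)^(1/0.636) = (52/6.38)^1.572.
52/6.38 = 8.150; 8.150^1.572 ≈ 27.08 mb.
P_c = 1012 − 27.08 = 984.92 ≈ 985 mb.

985 mb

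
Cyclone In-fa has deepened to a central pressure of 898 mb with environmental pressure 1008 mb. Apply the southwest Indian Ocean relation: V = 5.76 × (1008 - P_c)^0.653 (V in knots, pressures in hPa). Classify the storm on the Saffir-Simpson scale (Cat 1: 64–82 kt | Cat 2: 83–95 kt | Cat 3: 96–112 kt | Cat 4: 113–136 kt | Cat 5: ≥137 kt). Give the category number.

ΔP = 1008 − 898 = 110 mb.
V ≈ 5.76 × 110^0.653 = 5.76 × 21.53 ≈ 124 kt.
124 kt falls in the Category 4 band.

4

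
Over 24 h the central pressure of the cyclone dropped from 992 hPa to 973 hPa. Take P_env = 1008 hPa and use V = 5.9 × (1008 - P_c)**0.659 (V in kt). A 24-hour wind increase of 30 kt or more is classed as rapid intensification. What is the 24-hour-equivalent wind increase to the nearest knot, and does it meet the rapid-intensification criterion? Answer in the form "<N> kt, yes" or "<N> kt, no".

25 kt, no

V₁: ΔP = 16, V ≈ 5.9 × 16^0.659 ≈ 36.67 kt.
V₂: ΔP = 35, V ≈ 5.9 × 35^0.659 ≈ 61.43 kt.
ΔV over 24 h = 24.76 kt → 24 h equivalent = 24.76 × 24/24 ≈ 24.76 kt.
25 kt < 30 kt ⇒ not rapid intensification.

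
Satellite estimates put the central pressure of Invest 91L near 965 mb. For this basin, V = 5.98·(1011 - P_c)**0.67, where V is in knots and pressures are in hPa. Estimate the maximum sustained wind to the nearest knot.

78 kt

ΔP = 1011 − 965 = 46 mb.
46^0.67 ≈ 13.003.
V ≈ 5.98 × 13.003 ≈ 77.8 kt.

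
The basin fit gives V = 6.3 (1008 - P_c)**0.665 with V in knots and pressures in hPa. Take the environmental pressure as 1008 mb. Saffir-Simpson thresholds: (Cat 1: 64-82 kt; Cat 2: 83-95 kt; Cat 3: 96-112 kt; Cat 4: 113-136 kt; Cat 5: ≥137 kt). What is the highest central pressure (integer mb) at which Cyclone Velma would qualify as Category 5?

Category 5 begins at V = 137 kt.
Required ΔP = (137/6.3)^(1/0.665) = 21.746^1.504 ≈ 102.59 mb.
P_c ≤ 1008 − 102.59 = 905.41, so the highest integer P_c is 905 mb.

905 mb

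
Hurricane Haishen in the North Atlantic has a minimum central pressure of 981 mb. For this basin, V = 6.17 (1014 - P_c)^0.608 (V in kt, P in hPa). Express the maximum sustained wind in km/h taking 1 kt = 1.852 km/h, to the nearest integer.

96 km/h

ΔP = 1014 − 981 = 33 mb.
V ≈ 6.17 × 33^0.608 = 6.17 × 8.380 ≈ 51.706 kt.
51.706 × 1.852 ≈ 95.76 km/h → 96 km/h.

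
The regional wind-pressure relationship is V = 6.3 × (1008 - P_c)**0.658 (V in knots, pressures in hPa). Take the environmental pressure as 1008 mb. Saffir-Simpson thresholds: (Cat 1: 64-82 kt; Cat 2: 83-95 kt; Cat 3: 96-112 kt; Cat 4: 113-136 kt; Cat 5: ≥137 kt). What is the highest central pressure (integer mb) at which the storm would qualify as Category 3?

Category 3 begins at V = 96 kt.
Required ΔP = (96/6.3)^(1/0.658) = 15.238^1.520 ≈ 62.77 mb.
P_c ≤ 1008 − 62.77 = 945.23, so the highest integer P_c is 945 mb.

945 mb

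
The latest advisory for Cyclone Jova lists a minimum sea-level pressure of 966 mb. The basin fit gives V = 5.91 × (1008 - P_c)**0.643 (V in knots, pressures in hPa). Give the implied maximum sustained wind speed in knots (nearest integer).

ΔP = 1008 − 966 = 42 mb.
42^0.643 ≈ 11.060.
V ≈ 5.91 × 11.060 ≈ 65.4 kt.

65 kt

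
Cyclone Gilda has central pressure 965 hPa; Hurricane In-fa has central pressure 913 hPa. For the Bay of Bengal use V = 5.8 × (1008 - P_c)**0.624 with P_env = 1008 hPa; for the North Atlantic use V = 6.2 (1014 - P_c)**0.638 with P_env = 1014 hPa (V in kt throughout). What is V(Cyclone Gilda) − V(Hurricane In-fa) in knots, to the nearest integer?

Cyclone Gilda: ΔP = 43; V ≈ 5.8 × 43^0.624 ≈ 60.63 kt.
Hurricane In-fa: ΔP = 101; V ≈ 6.2 × 101^0.638 ≈ 117.80 kt.
Difference ≈ 60.63 − 117.80 = -57.17 → -57 kt.

-57 kt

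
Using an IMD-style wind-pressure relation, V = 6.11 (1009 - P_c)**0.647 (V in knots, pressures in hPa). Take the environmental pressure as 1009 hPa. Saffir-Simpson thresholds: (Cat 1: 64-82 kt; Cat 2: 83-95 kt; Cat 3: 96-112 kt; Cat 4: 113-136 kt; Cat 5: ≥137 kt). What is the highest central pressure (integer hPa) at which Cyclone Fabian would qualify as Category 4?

Category 4 begins at V = 113 kt.
Required ΔP = (113/6.11)^(1/0.647) = 18.494^1.546 ≈ 90.85 hPa.
P_c ≤ 1009 − 90.85 = 918.15, so the highest integer P_c is 918 hPa.

918 hPa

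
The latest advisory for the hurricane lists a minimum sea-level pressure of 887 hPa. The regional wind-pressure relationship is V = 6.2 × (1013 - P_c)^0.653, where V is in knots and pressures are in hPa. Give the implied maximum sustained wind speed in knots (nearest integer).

146 kt

ΔP = 1013 − 887 = 126 hPa.
126^0.653 ≈ 23.526.
V ≈ 6.2 × 23.526 ≈ 145.9 kt.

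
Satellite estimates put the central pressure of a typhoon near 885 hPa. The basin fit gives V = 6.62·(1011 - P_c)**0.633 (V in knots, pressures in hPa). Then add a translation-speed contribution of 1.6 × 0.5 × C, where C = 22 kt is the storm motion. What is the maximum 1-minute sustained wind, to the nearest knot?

159 kt

ΔP = 1011 − 885 = 126 hPa.
126^0.633 ≈ 21.357.
V ≈ 6.62 × 21.357 ≈ 141.4 kt.
Translation term: 1.6 × 0.5 × 22 = 17.6 kt.
Corrected V ≈ 159 kt → 159 kt.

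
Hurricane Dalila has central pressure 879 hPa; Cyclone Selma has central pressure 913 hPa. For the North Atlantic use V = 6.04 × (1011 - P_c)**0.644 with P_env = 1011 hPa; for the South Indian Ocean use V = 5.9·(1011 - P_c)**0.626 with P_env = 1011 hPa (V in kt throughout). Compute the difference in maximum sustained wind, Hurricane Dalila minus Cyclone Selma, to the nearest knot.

36 kt

Hurricane Dalila: ΔP = 132; V ≈ 6.04 × 132^0.644 ≈ 140.18 kt.
Cyclone Selma: ΔP = 98; V ≈ 5.9 × 98^0.626 ≈ 104.08 kt.
Difference ≈ 140.18 − 104.08 = 36.10 → 36 kt.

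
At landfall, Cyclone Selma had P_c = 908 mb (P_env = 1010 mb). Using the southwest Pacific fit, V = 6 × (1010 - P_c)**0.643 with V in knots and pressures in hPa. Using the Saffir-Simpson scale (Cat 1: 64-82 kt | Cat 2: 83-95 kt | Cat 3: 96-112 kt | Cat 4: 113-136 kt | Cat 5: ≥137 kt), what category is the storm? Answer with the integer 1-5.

ΔP = 1010 − 908 = 102 mb.
V ≈ 6 × 102^0.643 = 6 × 19.57 ≈ 117 kt.
117 kt falls in the Category 4 band.

4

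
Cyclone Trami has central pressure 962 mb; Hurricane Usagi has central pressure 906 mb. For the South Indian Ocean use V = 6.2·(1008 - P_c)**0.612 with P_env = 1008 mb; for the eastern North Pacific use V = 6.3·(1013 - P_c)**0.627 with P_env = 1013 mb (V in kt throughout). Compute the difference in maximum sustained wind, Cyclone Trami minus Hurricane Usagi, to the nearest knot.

Cyclone Trami: ΔP = 46; V ≈ 6.2 × 46^0.612 ≈ 64.57 kt.
Hurricane Usagi: ΔP = 107; V ≈ 6.3 × 107^0.627 ≈ 117.97 kt.
Difference ≈ 64.57 − 117.97 = -53.40 → -53 kt.

-53 kt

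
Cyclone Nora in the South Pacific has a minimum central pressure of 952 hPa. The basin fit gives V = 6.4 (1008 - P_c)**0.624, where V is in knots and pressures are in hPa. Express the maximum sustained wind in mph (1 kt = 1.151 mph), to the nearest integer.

91 mph

ΔP = 1008 − 952 = 56 hPa.
V ≈ 6.4 × 56^0.624 = 6.4 × 12.327 ≈ 78.895 kt.
78.895 × 1.151 ≈ 90.81 mph → 91 mph.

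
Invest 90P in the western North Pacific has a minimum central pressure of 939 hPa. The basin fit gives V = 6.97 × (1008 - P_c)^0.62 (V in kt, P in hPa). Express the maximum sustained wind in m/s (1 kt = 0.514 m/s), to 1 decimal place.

49.5 m/s

ΔP = 1008 − 939 = 69 hPa.
V ≈ 6.97 × 69^0.62 = 6.97 × 13.807 ≈ 96.232 kt.
96.232 × 0.514 ≈ 49.46 m/s → 49.5 m/s.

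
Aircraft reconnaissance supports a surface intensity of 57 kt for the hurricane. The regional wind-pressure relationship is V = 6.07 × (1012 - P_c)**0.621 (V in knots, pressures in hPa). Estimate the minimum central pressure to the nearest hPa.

975 hPa

ΔP = (V / 6.07)^(1/0.621) = (57/6.07)^1.610.
57/6.07 = 9.390; 9.390^1.610 ≈ 36.84 hPa.
P_c = 1012 − 36.84 = 975.16 ≈ 975 hPa.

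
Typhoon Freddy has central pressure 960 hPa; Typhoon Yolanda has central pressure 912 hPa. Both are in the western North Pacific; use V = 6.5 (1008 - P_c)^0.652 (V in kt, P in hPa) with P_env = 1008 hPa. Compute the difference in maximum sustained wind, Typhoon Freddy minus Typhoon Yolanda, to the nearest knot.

-46 kt

Typhoon Freddy: ΔP = 48; V ≈ 6.5 × 48^0.652 ≈ 81.11 kt.
Typhoon Yolanda: ΔP = 96; V ≈ 6.5 × 96^0.652 ≈ 127.45 kt.
Difference ≈ 81.11 − 127.45 = -46.34 → -46 kt.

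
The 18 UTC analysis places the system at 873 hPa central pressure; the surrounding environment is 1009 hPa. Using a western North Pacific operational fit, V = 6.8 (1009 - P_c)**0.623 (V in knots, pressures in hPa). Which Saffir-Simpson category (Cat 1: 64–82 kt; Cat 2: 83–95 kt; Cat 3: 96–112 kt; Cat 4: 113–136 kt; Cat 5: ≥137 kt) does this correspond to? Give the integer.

5

ΔP = 1009 − 873 = 136 hPa.
V ≈ 6.8 × 136^0.623 = 6.8 × 21.34 ≈ 145 kt.
145 kt falls in the Category 5 band.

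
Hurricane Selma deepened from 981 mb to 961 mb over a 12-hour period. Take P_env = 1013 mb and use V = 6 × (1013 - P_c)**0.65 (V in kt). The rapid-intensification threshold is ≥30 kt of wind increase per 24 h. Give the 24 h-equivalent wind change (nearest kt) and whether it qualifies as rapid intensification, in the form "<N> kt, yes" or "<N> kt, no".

V₁: ΔP = 32, V ≈ 6 × 32^0.65 ≈ 57.08 kt.
V₂: ΔP = 52, V ≈ 6 × 52^0.65 ≈ 78.26 kt.
ΔV over 12 h = 21.18 kt → 24 h equivalent = 21.18 × 24/12 ≈ 42.36 kt.
42 kt ≥ 30 kt ⇒ rapid intensification.

42 kt, yes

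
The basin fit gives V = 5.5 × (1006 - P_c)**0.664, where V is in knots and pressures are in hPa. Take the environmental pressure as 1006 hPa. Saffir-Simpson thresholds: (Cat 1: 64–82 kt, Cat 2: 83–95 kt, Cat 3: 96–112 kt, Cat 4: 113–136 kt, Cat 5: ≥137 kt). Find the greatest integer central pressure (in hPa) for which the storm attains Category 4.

Category 4 begins at V = 113 kt.
Required ΔP = (113/5.5)^(1/0.664) = 20.545^1.506 ≈ 94.84 hPa.
P_c ≤ 1006 − 94.84 = 911.16, so the highest integer P_c is 911 hPa.

911 hPa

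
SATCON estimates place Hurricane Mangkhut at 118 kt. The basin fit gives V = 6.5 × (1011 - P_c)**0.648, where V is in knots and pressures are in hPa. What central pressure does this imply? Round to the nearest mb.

923 mb

ΔP = (V / 6.5)^(1/0.648) = (118/6.5)^1.543.
118/6.5 = 18.154; 18.154^1.543 ≈ 87.67 mb.
P_c = 1011 − 87.67 = 923.33 ≈ 923 mb.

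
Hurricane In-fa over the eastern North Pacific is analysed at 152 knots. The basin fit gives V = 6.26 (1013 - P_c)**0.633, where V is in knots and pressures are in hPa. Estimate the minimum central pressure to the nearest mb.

859 mb

ΔP = (V / 6.26)^(1/0.633) = (152/6.26)^1.580.
152/6.26 = 24.281; 24.281^1.580 ≈ 154.32 mb.
P_c = 1013 − 154.32 = 858.68 ≈ 859 mb.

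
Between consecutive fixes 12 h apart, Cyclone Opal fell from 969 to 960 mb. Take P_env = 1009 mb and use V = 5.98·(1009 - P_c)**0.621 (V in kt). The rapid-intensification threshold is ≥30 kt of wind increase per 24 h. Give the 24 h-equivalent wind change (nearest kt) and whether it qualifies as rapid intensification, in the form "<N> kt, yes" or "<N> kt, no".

16 kt, no

V₁: ΔP = 40, V ≈ 5.98 × 40^0.621 ≈ 59.10 kt.
V₂: ΔP = 49, V ≈ 5.98 × 49^0.621 ≈ 67.04 kt.
ΔV over 12 h = 7.94 kt → 24 h equivalent = 7.94 × 24/12 ≈ 15.88 kt.
16 kt < 30 kt ⇒ not rapid intensification.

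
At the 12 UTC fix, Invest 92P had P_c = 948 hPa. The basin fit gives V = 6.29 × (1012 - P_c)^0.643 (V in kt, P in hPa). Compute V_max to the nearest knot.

ΔP = 1012 − 948 = 64 hPa.
64^0.643 ≈ 14.500.
V ≈ 6.29 × 14.500 ≈ 91.2 kt.

91 kt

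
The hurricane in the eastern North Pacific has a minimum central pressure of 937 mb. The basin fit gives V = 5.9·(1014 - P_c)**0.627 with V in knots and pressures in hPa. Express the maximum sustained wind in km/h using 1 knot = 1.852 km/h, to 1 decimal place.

166.5 km/h

ΔP = 1014 − 937 = 77 mb.
V ≈ 5.9 × 77^0.627 = 5.9 × 15.235 ≈ 89.884 kt.
89.884 × 1.852 ≈ 166.46 km/h → 166.5 km/h.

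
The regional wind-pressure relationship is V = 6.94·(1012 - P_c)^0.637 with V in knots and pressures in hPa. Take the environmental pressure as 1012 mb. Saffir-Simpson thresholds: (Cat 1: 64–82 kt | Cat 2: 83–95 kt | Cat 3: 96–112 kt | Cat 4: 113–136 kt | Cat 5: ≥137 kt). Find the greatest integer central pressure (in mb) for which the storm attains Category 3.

Category 3 begins at V = 96 kt.
Required ΔP = (96/6.94)^(1/0.637) = 13.833^1.570 ≈ 61.81 mb.
P_c ≤ 1012 − 61.81 = 950.19, so the highest integer P_c is 950 mb.

950 mb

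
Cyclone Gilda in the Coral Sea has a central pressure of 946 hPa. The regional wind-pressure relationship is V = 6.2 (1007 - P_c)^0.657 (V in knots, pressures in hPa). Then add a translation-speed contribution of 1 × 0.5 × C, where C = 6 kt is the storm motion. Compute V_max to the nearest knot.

ΔP = 1007 − 946 = 61 hPa.
61^0.657 ≈ 14.892.
V ≈ 6.2 × 14.892 ≈ 92.3 kt.
Translation term: 1 × 0.5 × 6 = 3 kt.
Corrected V ≈ 95.3 kt → 95 kt.

95 kt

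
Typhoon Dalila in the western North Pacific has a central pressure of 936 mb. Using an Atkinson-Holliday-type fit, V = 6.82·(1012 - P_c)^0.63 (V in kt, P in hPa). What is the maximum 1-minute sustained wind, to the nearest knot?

104 kt

ΔP = 1012 − 936 = 76 mb.
76^0.63 ≈ 15.308.
V ≈ 6.82 × 15.308 ≈ 104.4 kt.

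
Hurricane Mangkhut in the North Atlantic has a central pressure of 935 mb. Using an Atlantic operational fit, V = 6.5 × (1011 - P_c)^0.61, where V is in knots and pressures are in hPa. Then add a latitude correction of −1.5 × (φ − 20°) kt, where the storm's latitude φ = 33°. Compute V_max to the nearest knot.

72 kt

ΔP = 1011 − 935 = 76 mb.
76^0.61 ≈ 14.038.
V ≈ 6.5 × 14.038 ≈ 91.2 kt.
Latitude correction: −1.5 × (33 − 20) = -19.5 kt.
Corrected V ≈ 71.7 kt → 72 kt.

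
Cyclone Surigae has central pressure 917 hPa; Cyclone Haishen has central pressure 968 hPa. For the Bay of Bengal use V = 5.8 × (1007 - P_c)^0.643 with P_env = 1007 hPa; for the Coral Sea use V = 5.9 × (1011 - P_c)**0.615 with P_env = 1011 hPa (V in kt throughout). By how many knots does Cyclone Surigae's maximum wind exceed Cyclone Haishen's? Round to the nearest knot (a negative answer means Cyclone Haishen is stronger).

45 kt

Cyclone Surigae: ΔP = 90; V ≈ 5.8 × 90^0.643 ≈ 104.71 kt.
Cyclone Haishen: ΔP = 43; V ≈ 5.9 × 43^0.615 ≈ 59.63 kt.
Difference ≈ 104.71 − 59.63 = 45.08 → 45 kt.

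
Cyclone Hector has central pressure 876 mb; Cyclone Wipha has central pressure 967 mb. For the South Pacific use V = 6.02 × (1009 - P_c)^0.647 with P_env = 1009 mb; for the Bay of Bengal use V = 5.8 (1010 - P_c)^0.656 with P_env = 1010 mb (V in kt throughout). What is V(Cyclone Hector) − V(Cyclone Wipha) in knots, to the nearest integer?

Cyclone Hector: ΔP = 133; V ≈ 6.02 × 133^0.647 ≈ 142.47 kt.
Cyclone Wipha: ΔP = 43; V ≈ 5.8 × 43^0.656 ≈ 68.39 kt.
Difference ≈ 142.47 − 68.39 = 74.08 → 74 kt.

74 kt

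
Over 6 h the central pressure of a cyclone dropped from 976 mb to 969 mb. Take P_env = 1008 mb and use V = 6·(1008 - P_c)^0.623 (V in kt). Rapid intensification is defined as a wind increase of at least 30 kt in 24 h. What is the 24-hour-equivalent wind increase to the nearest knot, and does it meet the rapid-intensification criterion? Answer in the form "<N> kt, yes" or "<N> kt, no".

V₁: ΔP = 32, V ≈ 6 × 32^0.623 ≈ 51.98 kt.
V₂: ΔP = 39, V ≈ 6 × 39^0.623 ≈ 58.80 kt.
ΔV over 6 h = 6.82 kt → 24 h equivalent = 6.82 × 24/6 ≈ 27.28 kt.
27 kt < 30 kt ⇒ not rapid intensification.

27 kt, no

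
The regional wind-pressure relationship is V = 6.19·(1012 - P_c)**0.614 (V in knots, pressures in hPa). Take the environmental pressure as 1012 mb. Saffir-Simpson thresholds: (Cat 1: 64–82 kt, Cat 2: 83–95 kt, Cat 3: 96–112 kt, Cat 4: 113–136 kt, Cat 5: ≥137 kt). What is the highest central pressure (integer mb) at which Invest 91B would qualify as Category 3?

925 mb

Category 3 begins at V = 96 kt.
Required ΔP = (96/6.19)^(1/0.614) = 15.509^1.629 ≈ 86.91 mb.
P_c ≤ 1012 − 86.91 = 925.09, so the highest integer P_c is 925 mb.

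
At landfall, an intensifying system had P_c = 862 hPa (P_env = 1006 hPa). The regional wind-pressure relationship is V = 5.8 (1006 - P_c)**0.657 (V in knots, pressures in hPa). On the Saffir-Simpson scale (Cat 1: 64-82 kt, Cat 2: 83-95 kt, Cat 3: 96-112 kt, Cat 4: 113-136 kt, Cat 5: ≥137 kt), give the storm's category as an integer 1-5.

ΔP = 1006 − 862 = 144 hPa.
V ≈ 5.8 × 144^0.657 = 5.8 × 26.18 ≈ 152 kt.
152 kt falls in the Category 5 band.

5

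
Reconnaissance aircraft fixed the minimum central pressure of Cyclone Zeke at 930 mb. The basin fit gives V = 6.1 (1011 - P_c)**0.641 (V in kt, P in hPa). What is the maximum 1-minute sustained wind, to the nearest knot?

ΔP = 1011 − 930 = 81 mb.
81^0.641 ≈ 16.724.
V ≈ 6.1 × 16.724 ≈ 102.0 kt.

102 kt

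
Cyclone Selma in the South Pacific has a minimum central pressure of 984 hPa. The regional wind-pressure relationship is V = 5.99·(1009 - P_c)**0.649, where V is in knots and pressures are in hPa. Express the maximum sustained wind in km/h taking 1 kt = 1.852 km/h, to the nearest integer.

90 km/h

ΔP = 1009 − 984 = 25 hPa.
V ≈ 5.99 × 25^0.649 = 5.99 × 8.077 ≈ 48.383 kt.
48.383 × 1.852 ≈ 89.60 km/h → 90 km/h.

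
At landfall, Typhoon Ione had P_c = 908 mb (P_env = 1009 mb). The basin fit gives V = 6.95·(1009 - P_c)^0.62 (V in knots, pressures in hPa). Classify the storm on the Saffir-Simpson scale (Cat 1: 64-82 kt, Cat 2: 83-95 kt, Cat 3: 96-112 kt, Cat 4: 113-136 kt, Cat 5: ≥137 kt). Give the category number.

4

ΔP = 1009 − 908 = 101 mb.
V ≈ 6.95 × 101^0.62 = 6.95 × 17.49 ≈ 122 kt.
122 kt falls in the Category 4 band.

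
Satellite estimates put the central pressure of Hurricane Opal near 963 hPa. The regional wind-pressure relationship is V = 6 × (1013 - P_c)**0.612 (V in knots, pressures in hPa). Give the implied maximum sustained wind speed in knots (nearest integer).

66 kt

ΔP = 1013 − 963 = 50 hPa.
50^0.612 ≈ 10.959.
V ≈ 6 × 10.959 ≈ 65.8 kt.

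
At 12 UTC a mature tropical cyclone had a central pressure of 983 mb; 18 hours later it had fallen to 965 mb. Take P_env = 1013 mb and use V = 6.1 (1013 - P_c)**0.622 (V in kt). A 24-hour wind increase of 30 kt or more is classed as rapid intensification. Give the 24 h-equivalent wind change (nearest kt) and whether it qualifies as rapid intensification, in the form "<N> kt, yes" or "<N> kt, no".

23 kt, no

V₁: ΔP = 30, V ≈ 6.1 × 30^0.622 ≈ 50.59 kt.
V₂: ΔP = 48, V ≈ 6.1 × 48^0.622 ≈ 67.77 kt.
ΔV over 18 h = 17.18 kt → 24 h equivalent = 17.18 × 24/18 ≈ 22.91 kt.
23 kt < 30 kt ⇒ not rapid intensification.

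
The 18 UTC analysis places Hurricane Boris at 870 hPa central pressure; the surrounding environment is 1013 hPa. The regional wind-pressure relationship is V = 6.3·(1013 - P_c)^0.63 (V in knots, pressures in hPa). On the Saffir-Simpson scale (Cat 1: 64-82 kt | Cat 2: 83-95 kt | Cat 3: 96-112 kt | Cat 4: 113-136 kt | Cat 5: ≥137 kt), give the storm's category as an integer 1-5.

ΔP = 1013 − 870 = 143 hPa.
V ≈ 6.3 × 143^0.63 = 6.3 × 22.80 ≈ 144 kt.
144 kt falls in the Category 5 band.

5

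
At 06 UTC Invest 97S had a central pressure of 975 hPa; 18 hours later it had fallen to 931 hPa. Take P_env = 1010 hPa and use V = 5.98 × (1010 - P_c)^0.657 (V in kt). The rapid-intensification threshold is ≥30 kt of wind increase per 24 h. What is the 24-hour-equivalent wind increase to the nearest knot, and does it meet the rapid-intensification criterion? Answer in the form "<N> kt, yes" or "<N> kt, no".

V₁: ΔP = 35, V ≈ 5.98 × 35^0.657 ≈ 61.82 kt.
V₂: ΔP = 79, V ≈ 5.98 × 79^0.657 ≈ 105.55 kt.
ΔV over 18 h = 43.73 kt → 24 h equivalent = 43.73 × 24/18 ≈ 58.31 kt.
58 kt ≥ 30 kt ⇒ rapid intensification.

58 kt, yes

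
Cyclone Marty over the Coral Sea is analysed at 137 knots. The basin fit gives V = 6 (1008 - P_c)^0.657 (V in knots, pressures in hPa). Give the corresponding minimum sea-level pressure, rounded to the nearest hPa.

ΔP = (V / 6)^(1/0.657) = (137/6)^1.522.
137/6 = 22.833; 22.833^1.522 ≈ 116.91 hPa.
P_c = 1008 − 116.91 = 891.09 ≈ 891 hPa.

891 hPa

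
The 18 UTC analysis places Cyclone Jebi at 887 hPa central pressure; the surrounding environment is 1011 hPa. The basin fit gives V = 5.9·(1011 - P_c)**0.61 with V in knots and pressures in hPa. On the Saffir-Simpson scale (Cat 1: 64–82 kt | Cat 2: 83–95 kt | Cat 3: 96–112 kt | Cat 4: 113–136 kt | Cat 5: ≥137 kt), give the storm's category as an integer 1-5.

ΔP = 1011 − 887 = 124 hPa.
V ≈ 5.9 × 124^0.61 = 5.9 × 18.92 ≈ 112 kt.
112 kt falls in the Category 3 band.

3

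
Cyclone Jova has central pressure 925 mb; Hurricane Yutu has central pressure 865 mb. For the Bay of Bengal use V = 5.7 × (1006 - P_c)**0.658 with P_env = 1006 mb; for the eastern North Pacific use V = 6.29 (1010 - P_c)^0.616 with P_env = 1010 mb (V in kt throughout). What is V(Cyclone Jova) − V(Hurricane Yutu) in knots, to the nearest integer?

-32 kt

Cyclone Jova: ΔP = 81; V ≈ 5.7 × 81^0.658 ≈ 102.72 kt.
Hurricane Yutu: ΔP = 145; V ≈ 6.29 × 145^0.616 ≈ 134.91 kt.
Difference ≈ 102.72 − 134.91 = -32.19 → -32 kt.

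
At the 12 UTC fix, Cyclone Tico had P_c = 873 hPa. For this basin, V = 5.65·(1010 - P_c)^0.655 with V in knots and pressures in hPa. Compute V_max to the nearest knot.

ΔP = 1010 − 873 = 137 hPa.
137^0.655 ≈ 25.093.
V ≈ 5.65 × 25.093 ≈ 141.8 kt.

142 kt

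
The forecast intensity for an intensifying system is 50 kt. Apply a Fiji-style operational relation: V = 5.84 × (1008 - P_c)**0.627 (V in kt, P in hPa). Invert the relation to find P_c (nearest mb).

ΔP = (V / 5.84)^(1/0.627) = (50/5.84)^1.595.
50/5.84 = 8.562; 8.562^1.595 ≈ 30.71 mb.
P_c = 1008 − 30.71 = 977.29 ≈ 977 mb.

977 mb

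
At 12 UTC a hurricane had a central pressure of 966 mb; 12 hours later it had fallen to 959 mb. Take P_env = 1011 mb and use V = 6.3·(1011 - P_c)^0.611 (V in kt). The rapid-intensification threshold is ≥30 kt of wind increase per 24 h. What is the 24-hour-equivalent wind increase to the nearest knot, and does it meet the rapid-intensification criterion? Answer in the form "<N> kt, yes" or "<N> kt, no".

V₁: ΔP = 45, V ≈ 6.3 × 45^0.611 ≈ 64.48 kt.
V₂: ΔP = 52, V ≈ 6.3 × 52^0.611 ≈ 70.44 kt.
ΔV over 12 h = 5.96 kt → 24 h equivalent = 5.96 × 24/12 ≈ 11.92 kt.
12 kt < 30 kt ⇒ not rapid intensification.

12 kt, no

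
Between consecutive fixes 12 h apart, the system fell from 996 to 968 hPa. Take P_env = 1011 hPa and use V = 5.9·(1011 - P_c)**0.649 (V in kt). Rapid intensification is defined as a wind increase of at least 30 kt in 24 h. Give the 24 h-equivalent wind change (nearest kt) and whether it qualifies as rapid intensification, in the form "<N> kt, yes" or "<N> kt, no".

V₁: ΔP = 15, V ≈ 5.9 × 15^0.649 ≈ 34.21 kt.
V₂: ΔP = 43, V ≈ 5.9 × 43^0.649 ≈ 67.76 kt.
ΔV over 12 h = 33.55 kt → 24 h equivalent = 33.55 × 24/12 ≈ 67.10 kt.
67 kt ≥ 30 kt ⇒ rapid intensification.

67 kt, yes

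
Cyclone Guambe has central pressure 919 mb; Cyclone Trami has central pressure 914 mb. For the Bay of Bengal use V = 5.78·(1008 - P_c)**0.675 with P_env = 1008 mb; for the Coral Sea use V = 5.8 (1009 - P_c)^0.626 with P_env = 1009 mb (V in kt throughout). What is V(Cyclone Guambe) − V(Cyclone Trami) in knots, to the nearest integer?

19 kt

Cyclone Guambe: ΔP = 89; V ≈ 5.78 × 89^0.675 ≈ 119.61 kt.
Cyclone Trami: ΔP = 95; V ≈ 5.8 × 95^0.626 ≈ 100.34 kt.
Difference ≈ 119.61 − 100.34 = 19.27 → 19 kt.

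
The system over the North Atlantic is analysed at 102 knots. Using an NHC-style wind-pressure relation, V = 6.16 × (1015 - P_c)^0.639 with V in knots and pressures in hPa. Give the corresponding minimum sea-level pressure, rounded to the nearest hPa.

934 hPa

ΔP = (V / 6.16)^(1/0.639) = (102/6.16)^1.565.
102/6.16 = 16.558; 16.558^1.565 ≈ 80.85 hPa.
P_c = 1015 − 80.85 = 934.15 ≈ 934 hPa.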